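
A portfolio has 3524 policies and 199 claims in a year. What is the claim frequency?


frequency = claims / policies
= 199 / 3524
= 0.0565


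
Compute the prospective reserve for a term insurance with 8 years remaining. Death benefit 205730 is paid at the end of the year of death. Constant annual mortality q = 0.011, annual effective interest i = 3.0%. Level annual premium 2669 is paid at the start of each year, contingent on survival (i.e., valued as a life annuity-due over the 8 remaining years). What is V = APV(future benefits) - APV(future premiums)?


v = 1/(1+i) = 0.970874
APV(future benefits) per unit = sum_{k=0}^{7} k_p_x * q * v^(k+1) = 0.074436
APV(future benefits) = 205730 * 0.074436 = 15313.6644
Life annuity-due factor ä_{x:8} = sum_{k=0}^{7} k_p_x * v^k = 6.969892
APV(future premiums) = 2669 * 6.969892 = 18602.6414
V = 15313.6644 - 18602.6414
= -3288.9769


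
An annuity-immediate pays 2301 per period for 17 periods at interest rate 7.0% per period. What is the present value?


PV = PMT * (1 - (1+i)^(-n)) / i
= 2301 * (1 - (1+0.07)^(-17)) / 0.07
= 2301 * (1 - 0.316574) / 0.07
= 2301 * 9.763223
= 22465.1761


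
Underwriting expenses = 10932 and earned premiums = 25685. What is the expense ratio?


Expense ratio = expenses / premiums
= 10932 / 25685
= 0.4256


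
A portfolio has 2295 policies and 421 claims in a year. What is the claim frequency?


frequency = claims / policies
= 421 / 2295
= 0.1834


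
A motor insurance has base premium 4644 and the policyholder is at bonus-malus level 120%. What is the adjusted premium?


adjusted = base * BM_level / 100
= 4644 * 120 / 100
= 4644 * 1.2
= 5572.8


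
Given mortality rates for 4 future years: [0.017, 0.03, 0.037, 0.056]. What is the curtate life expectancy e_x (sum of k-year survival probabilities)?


e_x = sum_{k=1}^{n} k_p_x
k_p_x values:
  1_p_x = 0.983
  2_p_x = 0.95351
  3_p_x = 0.91823
  4_p_x = 0.866809
e_x = 3.7215


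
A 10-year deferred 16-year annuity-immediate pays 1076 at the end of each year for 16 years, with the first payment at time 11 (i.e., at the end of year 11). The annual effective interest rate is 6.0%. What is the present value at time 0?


PV at time 10 of the 16-year annuity-immediate:
a_n = 1076 * (1-(1+0.06)^(-16))/0.06 = 10873.9433
Discount back 10 years to time 0:
PV = 10873.9433 * (1+0.06)^(-10)
= 10873.9433 * 0.558395
= 6071.9531


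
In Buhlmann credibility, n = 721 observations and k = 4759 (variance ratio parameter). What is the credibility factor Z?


Z = n / (n + k)
= 721 / (721 + 4759)
= 721 / 5480
= 0.1316


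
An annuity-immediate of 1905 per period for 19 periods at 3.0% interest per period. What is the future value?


FV = PMT * ((1+i)^n - 1) / i
= 1905 * ((1.03)^19 - 1) / 0.03
= 1905 * (1.753506 - 1) / 0.03
= 47847.6344


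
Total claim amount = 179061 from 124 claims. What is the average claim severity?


severity = total / number
= 179061 / 124
= 1444.0403


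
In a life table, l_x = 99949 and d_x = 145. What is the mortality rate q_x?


q_x = d_x / l_x
= 145 / 99949
= 0.0015


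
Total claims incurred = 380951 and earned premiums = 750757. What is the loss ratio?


Loss ratio = claims / premiums
= 380951 / 750757
= 0.5074


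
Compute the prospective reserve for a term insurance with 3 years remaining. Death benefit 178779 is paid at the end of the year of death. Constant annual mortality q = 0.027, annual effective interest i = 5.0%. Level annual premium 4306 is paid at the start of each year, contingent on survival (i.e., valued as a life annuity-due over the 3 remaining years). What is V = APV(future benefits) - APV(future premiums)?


v = 1/(1+i) = 0.952381
APV(future benefits) per unit = sum_{k=0}^{2} k_p_x * q * v^(k+1) = 0.071624
APV(future benefits) = 178779 * 0.071624 = 12804.8671
Life annuity-due factor ä_{x:3} = sum_{k=0}^{2} k_p_x * v^k = 2.785378
APV(future premiums) = 4306 * 2.785378 = 11993.8367
V = 12804.8671 - 11993.8367
= 811.0304


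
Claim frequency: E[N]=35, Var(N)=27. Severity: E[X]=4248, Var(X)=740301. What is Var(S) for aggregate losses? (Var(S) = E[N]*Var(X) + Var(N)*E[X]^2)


Var(S) = E[N]*Var(X) + Var(N)*E[X]^2
= 35*740301 + 27*4248^2
= 25910535 + 487228608
= 5.1314e+08


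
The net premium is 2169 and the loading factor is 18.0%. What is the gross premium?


Gross = net * (1 + loading)
= 2169 * (1 + 0.18)
= 2169 * 1.18
= 2559.42


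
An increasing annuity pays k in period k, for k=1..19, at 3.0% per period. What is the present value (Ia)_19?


(Ia)_n = sum_{k=1}^{n} k * v^k, v = 1/(1+i)
v = 0.970874
Sum computed term by term:
(Ia)_19 = 130.6026


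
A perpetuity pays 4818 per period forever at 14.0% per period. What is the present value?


PV = PMT / i
= 4818 / 0.14
= 34414.2857


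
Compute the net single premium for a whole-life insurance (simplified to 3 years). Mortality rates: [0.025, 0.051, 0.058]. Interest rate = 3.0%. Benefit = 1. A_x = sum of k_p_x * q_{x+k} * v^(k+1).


v = 0.970874
Year 0: k_p_x=1.0, q=0.025, term=0.024272
Year 1: k_p_x=0.975, q=0.051, term=0.046871
Year 2: k_p_x=0.925275, q=0.058, term=0.049112
A_x = 0.1203


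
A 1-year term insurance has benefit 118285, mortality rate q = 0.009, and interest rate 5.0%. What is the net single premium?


NSP = benefit * q * v
v = 1/(1+i) = 0.952381
NSP = 118285 * 0.009 * 0.952381
= 1013.8714


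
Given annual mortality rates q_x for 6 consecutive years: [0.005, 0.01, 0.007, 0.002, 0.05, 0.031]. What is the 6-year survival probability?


p_k = 1 - q_k for each year
Survival = product of (1 - q_k)
= 0.995 * 0.99 * 0.993 * 0.998 * 0.95 * 0.969
= 0.8986


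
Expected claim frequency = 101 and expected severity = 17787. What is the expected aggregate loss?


E[S] = E[N] * E[X]
= 101 * 17787
= 1.7965e+06


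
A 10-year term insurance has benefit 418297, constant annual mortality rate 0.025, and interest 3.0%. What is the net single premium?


NSP = benefit * sum_{k=0}^{n-1} k_p_x * q * v^(k+1)
With constant q=0.025, v=0.970874
Sum = 0.191972
NSP = 418297 * 0.191972
= 80301.2077


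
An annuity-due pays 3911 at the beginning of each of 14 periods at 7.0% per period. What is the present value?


PV_due = PMT * (1-(1+i)^(-n))/i * (1+i)
PV_immediate = 34203.5253
PV_due = 34203.5253 * 1.07
= 36597.7721


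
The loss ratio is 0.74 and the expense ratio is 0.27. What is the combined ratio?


Combined ratio = loss ratio + expense ratio
= 0.74 + 0.27
= 1.01


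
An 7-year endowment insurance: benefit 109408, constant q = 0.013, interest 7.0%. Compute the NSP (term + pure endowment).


Term component = 7398.6817
Pure endowment = 7_p_x * v^7 * benefit = 0.912473 * 0.62275 * 109408 = 62170.2629
NSP = 69568.9446


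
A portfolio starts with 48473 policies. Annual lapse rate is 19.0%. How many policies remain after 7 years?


remaining = initial * (1 - lapse)^years
= 48473 * (1 - 0.19)^7
= 48473 * 0.228768
= 11089.0676


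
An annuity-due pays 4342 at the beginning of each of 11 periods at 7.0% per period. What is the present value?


PV_due = PMT * (1-(1+i)^(-n))/i * (1+i)
PV_immediate = 32559.244
PV_due = 32559.244 * 1.07
= 34838.3911


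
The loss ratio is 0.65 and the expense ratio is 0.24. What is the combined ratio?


Combined ratio = loss ratio + expense ratio
= 0.65 + 0.24
= 0.89


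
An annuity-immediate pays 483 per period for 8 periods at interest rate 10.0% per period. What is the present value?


PV = PMT * (1 - (1+i)^(-n)) / i
= 483 * (1 - (1+0.1)^(-8)) / 0.1
= 483 * (1 - 0.466507) / 0.1
= 483 * 5.334926
= 2576.7694


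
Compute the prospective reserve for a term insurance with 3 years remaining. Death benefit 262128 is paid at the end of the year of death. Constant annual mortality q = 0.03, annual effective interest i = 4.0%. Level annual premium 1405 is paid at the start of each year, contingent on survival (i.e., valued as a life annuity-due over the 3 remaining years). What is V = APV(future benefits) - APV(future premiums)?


v = 1/(1+i) = 0.961538
APV(future benefits) per unit = sum_{k=0}^{2} k_p_x * q * v^(k+1) = 0.080844
APV(future benefits) = 262128 * 0.080844 = 21191.5913
Life annuity-due factor ä_{x:3} = sum_{k=0}^{2} k_p_x * v^k = 2.802607
APV(future premiums) = 1405 * 2.802607 = 3937.6632
V = 21191.5913 - 3937.6632
= 17253.9281


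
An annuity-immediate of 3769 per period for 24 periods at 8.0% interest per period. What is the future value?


FV = PMT * ((1+i)^n - 1) / i
= 3769 * ((1.08)^24 - 1) / 0.08
= 3769 * (6.341181 - 1) / 0.08
= 251636.3775


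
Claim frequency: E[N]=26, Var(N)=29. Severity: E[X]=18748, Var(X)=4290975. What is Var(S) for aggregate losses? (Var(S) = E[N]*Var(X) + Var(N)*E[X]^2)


Var(S) = E[N]*Var(X) + Var(N)*E[X]^2
= 26*4290975 + 29*18748^2
= 111565350 + 10193137616
= 1.0305e+10


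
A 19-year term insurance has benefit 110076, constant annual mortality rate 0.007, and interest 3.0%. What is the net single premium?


NSP = benefit * sum_{k=0}^{n-1} k_p_x * q * v^(k+1)
With constant q=0.007, v=0.970874
Sum = 0.094778
NSP = 110076 * 0.094778
= 10432.752


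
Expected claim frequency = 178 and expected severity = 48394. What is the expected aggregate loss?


E[S] = E[N] * E[X]
= 178 * 48394
= 8.6141e+06


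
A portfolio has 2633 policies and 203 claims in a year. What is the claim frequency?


frequency = claims / policies
= 203 / 2633
= 0.0771


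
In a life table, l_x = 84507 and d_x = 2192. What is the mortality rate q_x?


q_x = d_x / l_x
= 2192 / 84507
= 0.0259


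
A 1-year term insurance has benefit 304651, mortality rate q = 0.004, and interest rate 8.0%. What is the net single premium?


NSP = benefit * q * v
v = 1/(1+i) = 0.925926
NSP = 304651 * 0.004 * 0.925926
= 1128.337


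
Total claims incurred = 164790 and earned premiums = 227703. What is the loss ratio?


Loss ratio = claims / premiums
= 164790 / 227703
= 0.7237


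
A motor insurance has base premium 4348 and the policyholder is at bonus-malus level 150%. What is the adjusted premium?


adjusted = base * BM_level / 100
= 4348 * 150 / 100
= 4348 * 1.5
= 6522.0


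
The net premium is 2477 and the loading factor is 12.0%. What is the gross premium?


Gross = net * (1 + loading)
= 2477 * (1 + 0.12)
= 2477 * 1.12
= 2774.24


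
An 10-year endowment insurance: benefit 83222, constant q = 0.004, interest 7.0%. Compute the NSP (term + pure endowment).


Term component = 2301.5271
Pure endowment = 10_p_x * v^10 * benefit = 0.960712 * 0.508349 * 83222 = 40643.7486
NSP = 42945.2757


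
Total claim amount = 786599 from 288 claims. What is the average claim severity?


severity = total / number
= 786599 / 288
= 2731.2465


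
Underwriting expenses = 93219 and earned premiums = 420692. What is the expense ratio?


Expense ratio = expenses / premiums
= 93219 / 420692
= 0.2216


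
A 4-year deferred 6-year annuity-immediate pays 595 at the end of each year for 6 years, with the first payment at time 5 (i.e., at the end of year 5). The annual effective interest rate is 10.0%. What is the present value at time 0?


PV at time 4 of the 6-year annuity-immediate:
a_n = 595 * (1-(1+0.1)^(-6))/0.1 = 2591.3801
Discount back 4 years to time 0:
PV = 2591.3801 * (1+0.1)^(-4)
= 2591.3801 * 0.683013
= 1769.9475


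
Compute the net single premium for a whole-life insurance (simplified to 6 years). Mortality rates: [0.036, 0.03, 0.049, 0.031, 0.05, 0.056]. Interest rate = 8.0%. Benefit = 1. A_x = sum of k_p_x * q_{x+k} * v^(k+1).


v = 0.925926
Year 0: k_p_x=1.0, q=0.036, term=0.033333
Year 1: k_p_x=0.964, q=0.03, term=0.024794
Year 2: k_p_x=0.93508, q=0.049, term=0.036373
Year 3: k_p_x=0.889261, q=0.031, term=0.020263
Year 4: k_p_x=0.861694, q=0.05, term=0.029323
Year 5: k_p_x=0.818609, q=0.056, term=0.028888
A_x = 0.173


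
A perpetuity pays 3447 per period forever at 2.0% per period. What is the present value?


PV = PMT / i
= 3447 / 0.02
= 172350.0


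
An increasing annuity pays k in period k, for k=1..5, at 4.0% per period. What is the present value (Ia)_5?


(Ia)_n = sum_{k=1}^{n} k * v^k, v = 1/(1+i)
v = 0.961538
Sum computed term by term:
(Ia)_5 = 13.0065


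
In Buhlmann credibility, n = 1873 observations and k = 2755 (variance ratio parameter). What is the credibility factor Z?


Z = n / (n + k)
= 1873 / (1873 + 2755)
= 1873 / 4628
= 0.4047


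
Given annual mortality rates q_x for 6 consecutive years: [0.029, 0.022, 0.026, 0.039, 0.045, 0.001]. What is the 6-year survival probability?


p_k = 1 - q_k for each year
Survival = product of (1 - q_k)
= 0.971 * 0.978 * 0.974 * 0.961 * 0.955 * 0.999
= 0.848


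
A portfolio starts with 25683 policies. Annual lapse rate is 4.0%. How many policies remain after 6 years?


remaining = initial * (1 - lapse)^years
= 25683 * (1 - 0.04)^6
= 25683 * 0.782758
= 20103.5683


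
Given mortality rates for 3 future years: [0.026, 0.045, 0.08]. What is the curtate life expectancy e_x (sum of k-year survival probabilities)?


e_x = sum_{k=1}^{n} k_p_x
k_p_x values:
  1_p_x = 0.974
  2_p_x = 0.93017
  3_p_x = 0.855756
e_x = 2.7599


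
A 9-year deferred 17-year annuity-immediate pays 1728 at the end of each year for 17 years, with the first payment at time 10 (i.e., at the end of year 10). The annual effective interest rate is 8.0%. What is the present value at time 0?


PV at time 9 of the 17-year annuity-immediate:
a_n = 1728 * (1-(1+0.08)^(-17))/0.08 = 15762.1906
Discount back 9 years to time 0:
PV = 15762.1906 * (1+0.08)^(-9)
= 15762.1906 * 0.500249
= 7885.0196


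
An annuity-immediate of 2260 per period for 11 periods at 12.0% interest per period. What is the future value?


FV = PMT * ((1+i)^n - 1) / i
= 2260 * ((1.12)^11 - 1) / 0.12
= 2260 * (3.47855 - 1) / 0.12
= 46679.3582


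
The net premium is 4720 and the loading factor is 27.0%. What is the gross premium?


Gross = net * (1 + loading)
= 4720 * (1 + 0.27)
= 4720 * 1.27
= 5994.4


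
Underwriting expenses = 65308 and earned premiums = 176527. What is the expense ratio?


Expense ratio = expenses / premiums
= 65308 / 176527
= 0.37


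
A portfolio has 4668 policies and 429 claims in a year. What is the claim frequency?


frequency = claims / policies
= 429 / 4668
= 0.0919


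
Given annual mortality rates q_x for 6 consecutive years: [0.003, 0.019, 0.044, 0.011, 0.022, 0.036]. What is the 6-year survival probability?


p_k = 1 - q_k for each year
Survival = product of (1 - q_k)
= 0.997 * 0.981 * 0.956 * 0.989 * 0.978 * 0.964
= 0.8718


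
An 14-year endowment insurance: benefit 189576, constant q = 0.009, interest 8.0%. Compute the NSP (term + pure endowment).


Term component = 13419.7249
Pure endowment = 14_p_x * v^14 * benefit = 0.881112 * 0.340461 * 189576 = 56869.8315
NSP = 70289.5564


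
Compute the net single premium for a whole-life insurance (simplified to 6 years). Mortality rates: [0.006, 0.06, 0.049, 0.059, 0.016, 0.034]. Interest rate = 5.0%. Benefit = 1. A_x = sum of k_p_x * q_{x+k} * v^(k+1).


v = 0.952381
Year 0: k_p_x=1.0, q=0.006, term=0.005714
Year 1: k_p_x=0.994, q=0.06, term=0.054095
Year 2: k_p_x=0.93436, q=0.049, term=0.03955
Year 3: k_p_x=0.888576, q=0.059, term=0.043131
Year 4: k_p_x=0.83615, q=0.016, term=0.010482
Year 5: k_p_x=0.822772, q=0.034, term=0.020875
A_x = 0.1738


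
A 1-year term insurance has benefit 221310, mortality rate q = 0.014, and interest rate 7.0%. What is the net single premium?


NSP = benefit * q * v
v = 1/(1+i) = 0.934579
NSP = 221310 * 0.014 * 0.934579
= 2895.6449


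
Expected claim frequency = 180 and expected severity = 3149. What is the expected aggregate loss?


E[S] = E[N] * E[X]
= 180 * 3149
= 566820


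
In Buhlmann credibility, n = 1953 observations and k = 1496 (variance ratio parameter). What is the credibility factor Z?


Z = n / (n + k)
= 1953 / (1953 + 1496)
= 1953 / 3449
= 0.5663


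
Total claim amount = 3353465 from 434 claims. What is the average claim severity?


severity = total / number
= 3353465 / 434
= 7726.8779


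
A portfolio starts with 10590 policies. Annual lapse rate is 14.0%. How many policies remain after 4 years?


remaining = initial * (1 - lapse)^years
= 10590 * (1 - 0.14)^4
= 10590 * 0.547008
= 5792.8164


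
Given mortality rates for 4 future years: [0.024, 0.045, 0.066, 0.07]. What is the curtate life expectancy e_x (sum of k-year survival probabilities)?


e_x = sum_{k=1}^{n} k_p_x
k_p_x values:
  1_p_x = 0.976
  2_p_x = 0.93208
  3_p_x = 0.870563
  4_p_x = 0.809623
e_x = 3.5883


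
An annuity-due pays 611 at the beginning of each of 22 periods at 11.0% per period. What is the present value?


PV_due = PMT * (1-(1+i)^(-n))/i * (1+i)
PV_immediate = 4995.3766
PV_due = 4995.3766 * 1.11
= 5544.868


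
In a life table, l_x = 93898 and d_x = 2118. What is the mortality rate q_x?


q_x = d_x / l_x
= 2118 / 93898
= 0.0226


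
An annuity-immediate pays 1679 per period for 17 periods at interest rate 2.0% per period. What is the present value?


PV = PMT * (1 - (1+i)^(-n)) / i
= 1679 * (1 - (1+0.02)^(-17)) / 0.02
= 1679 * (1 - 0.714163) / 0.02
= 1679 * 14.291872
= 23996.0529


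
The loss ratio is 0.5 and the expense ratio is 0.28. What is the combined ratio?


Combined ratio = loss ratio + expense ratio
= 0.5 + 0.28
= 0.78


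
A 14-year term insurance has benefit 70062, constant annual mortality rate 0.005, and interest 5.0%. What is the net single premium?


NSP = benefit * sum_{k=0}^{n-1} k_p_x * q * v^(k+1)
With constant q=0.005, v=0.952381
Sum = 0.048105
NSP = 70062 * 0.048105
= 3370.3672


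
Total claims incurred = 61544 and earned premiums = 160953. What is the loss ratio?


Loss ratio = claims / premiums
= 61544 / 160953
= 0.3824


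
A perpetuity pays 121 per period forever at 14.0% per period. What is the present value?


PV = PMT / i
= 121 / 0.14
= 864.2857


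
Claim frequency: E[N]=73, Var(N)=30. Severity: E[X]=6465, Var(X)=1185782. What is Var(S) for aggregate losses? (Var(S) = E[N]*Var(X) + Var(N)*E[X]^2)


Var(S) = E[N]*Var(X) + Var(N)*E[X]^2
= 73*1185782 + 30*6465^2
= 86562086 + 1253886750
= 1.3404e+09


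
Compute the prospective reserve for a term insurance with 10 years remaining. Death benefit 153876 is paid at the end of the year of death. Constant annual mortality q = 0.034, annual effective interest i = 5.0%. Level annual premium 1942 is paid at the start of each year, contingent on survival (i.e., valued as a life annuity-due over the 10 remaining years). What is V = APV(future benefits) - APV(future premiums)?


v = 1/(1+i) = 0.952381
APV(future benefits) per unit = sum_{k=0}^{9} k_p_x * q * v^(k+1) = 0.228938
APV(future benefits) = 153876 * 0.228938 = 35228.0647
Life annuity-due factor ä_{x:10} = sum_{k=0}^{9} k_p_x * v^k = 7.070144
APV(future premiums) = 1942 * 7.070144 = 13730.2203
V = 35228.0647 - 13730.2203
= 21497.8444


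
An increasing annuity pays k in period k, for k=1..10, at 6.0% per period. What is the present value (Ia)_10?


(Ia)_n = sum_{k=1}^{n} k * v^k, v = 1/(1+i)
v = 0.943396
Sum computed term by term:
(Ia)_10 = 36.9624


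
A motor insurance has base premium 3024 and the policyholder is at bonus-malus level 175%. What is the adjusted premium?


adjusted = base * BM_level / 100
= 3024 * 175 / 100
= 3024 * 1.75
= 5292.0


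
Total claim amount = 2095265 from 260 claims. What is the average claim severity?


severity = total / number
= 2095265 / 260
= 8058.7115


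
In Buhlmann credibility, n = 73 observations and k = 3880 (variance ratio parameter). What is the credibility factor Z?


Z = n / (n + k)
= 73 / (73 + 3880)
= 73 / 3953
= 0.0185


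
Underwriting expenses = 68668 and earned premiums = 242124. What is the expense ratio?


Expense ratio = expenses / premiums
= 68668 / 242124
= 0.2836


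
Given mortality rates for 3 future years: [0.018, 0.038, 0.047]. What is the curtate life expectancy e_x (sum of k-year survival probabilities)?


e_x = sum_{k=1}^{n} k_p_x
k_p_x values:
  1_p_x = 0.982
  2_p_x = 0.944684
  3_p_x = 0.900284
e_x = 2.827


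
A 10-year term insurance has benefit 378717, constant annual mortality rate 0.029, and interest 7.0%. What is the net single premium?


NSP = benefit * sum_{k=0}^{n-1} k_p_x * q * v^(k+1)
With constant q=0.029, v=0.934579
Sum = 0.181982
NSP = 378717 * 0.181982
= 68919.6175


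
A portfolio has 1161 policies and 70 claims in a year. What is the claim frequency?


frequency = claims / policies
= 70 / 1161
= 0.0603


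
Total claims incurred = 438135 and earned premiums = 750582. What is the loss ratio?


Loss ratio = claims / premiums
= 438135 / 750582
= 0.5837


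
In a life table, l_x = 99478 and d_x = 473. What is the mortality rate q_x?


q_x = d_x / l_x
= 473 / 99478
= 0.0048


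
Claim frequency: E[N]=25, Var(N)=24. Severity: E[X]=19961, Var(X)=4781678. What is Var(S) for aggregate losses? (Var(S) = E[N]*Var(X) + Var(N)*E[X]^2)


Var(S) = E[N]*Var(X) + Var(N)*E[X]^2
= 25*4781678 + 24*19961^2
= 119541950 + 9562596504
= 9.6821e+09


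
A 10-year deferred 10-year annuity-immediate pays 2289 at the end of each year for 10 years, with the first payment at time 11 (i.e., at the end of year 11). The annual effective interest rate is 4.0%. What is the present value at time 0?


PV at time 10 of the 10-year annuity-immediate:
a_n = 2289 * (1-(1+0.04)^(-10))/0.04 = 18565.8404
Discount back 10 years to time 0:
PV = 18565.8404 * (1+0.04)^(-10)
= 18565.8404 * 0.675564
= 12542.4166


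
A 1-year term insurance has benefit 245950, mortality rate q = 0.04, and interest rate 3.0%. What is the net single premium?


NSP = benefit * q * v
v = 1/(1+i) = 0.970874
NSP = 245950 * 0.04 * 0.970874
= 9551.4563


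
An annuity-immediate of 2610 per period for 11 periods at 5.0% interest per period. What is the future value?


FV = PMT * ((1+i)^n - 1) / i
= 2610 * ((1.05)^11 - 1) / 0.05
= 2610 * (1.710339 - 1) / 0.05
= 37079.7145


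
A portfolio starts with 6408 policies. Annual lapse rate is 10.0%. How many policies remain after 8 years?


remaining = initial * (1 - lapse)^years
= 6408 * (1 - 0.1)^8
= 6408 * 0.430467
= 2758.4339


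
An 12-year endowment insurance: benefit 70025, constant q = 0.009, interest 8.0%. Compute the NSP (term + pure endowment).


Term component = 4558.2544
Pure endowment = 12_p_x * v^12 * benefit = 0.897189 * 0.397114 * 70025 = 24948.9289
NSP = 29507.1833


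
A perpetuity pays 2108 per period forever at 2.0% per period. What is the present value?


PV = PMT / i
= 2108 / 0.02
= 105400.0


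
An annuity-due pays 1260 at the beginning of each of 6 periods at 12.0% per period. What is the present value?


PV_due = PMT * (1-(1+i)^(-n))/i * (1+i)
PV_immediate = 5180.3732
PV_due = 5180.3732 * 1.12
= 5802.018


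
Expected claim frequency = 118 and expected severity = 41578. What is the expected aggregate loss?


E[S] = E[N] * E[X]
= 118 * 41578
= 4.9062e+06


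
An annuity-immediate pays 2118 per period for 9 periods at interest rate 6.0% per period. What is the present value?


PV = PMT * (1 - (1+i)^(-n)) / i
= 2118 * (1 - (1+0.06)^(-9)) / 0.06
= 2118 * (1 - 0.591898) / 0.06
= 2118 * 6.801692
= 14405.9842


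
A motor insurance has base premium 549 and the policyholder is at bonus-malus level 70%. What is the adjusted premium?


adjusted = base * BM_level / 100
= 549 * 70 / 100
= 549 * 0.7
= 384.3


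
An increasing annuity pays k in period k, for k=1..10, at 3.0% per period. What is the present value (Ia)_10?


(Ia)_n = sum_{k=1}^{n} k * v^k, v = 1/(1+i)
v = 0.970874
Sum computed term by term:
(Ia)_10 = 44.839


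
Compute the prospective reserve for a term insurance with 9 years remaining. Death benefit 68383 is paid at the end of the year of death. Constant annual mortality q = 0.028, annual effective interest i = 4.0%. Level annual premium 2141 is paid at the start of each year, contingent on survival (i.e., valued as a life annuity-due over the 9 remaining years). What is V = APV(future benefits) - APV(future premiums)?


v = 1/(1+i) = 0.961538
APV(future benefits) per unit = sum_{k=0}^{8} k_p_x * q * v^(k+1) = 0.187714
APV(future benefits) = 68383 * 0.187714 = 12836.4771
Life annuity-due factor ä_{x:9} = sum_{k=0}^{8} k_p_x * v^k = 6.972251
APV(future premiums) = 2141 * 6.972251 = 14927.5892
V = 12836.4771 - 14927.5892
= -2091.1121


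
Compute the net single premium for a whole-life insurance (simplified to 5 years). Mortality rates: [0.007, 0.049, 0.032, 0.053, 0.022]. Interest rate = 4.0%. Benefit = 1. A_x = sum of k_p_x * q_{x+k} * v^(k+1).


v = 0.961538
Year 0: k_p_x=1.0, q=0.007, term=0.006731
Year 1: k_p_x=0.993, q=0.049, term=0.044986
Year 2: k_p_x=0.944343, q=0.032, term=0.026865
Year 3: k_p_x=0.914124, q=0.053, term=0.041414
Year 4: k_p_x=0.865675, q=0.022, term=0.015653
A_x = 0.1356


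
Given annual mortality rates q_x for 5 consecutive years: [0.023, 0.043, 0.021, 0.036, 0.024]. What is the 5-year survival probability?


p_k = 1 - q_k for each year
Survival = product of (1 - q_k)
= 0.977 * 0.957 * 0.979 * 0.964 * 0.976
= 0.8612


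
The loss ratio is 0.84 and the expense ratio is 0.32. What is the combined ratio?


Combined ratio = loss ratio + expense ratio
= 0.84 + 0.32
= 1.16


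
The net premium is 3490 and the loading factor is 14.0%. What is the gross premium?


Gross = net * (1 + loading)
= 3490 * (1 + 0.14)
= 3490 * 1.14
= 3978.6


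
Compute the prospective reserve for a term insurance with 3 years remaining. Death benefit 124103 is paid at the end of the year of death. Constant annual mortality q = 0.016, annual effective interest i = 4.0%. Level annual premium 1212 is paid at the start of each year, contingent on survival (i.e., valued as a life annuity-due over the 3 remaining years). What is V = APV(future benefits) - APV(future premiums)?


v = 1/(1+i) = 0.961538
APV(future benefits) per unit = sum_{k=0}^{2} k_p_x * q * v^(k+1) = 0.043713
APV(future benefits) = 124103 * 0.043713 = 5424.9449
Life annuity-due factor ä_{x:3} = sum_{k=0}^{2} k_p_x * v^k = 2.841361
APV(future premiums) = 1212 * 2.841361 = 3443.7295
V = 5424.9449 - 3443.7295
= 1981.2154


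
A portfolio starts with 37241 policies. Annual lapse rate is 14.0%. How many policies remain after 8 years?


remaining = initial * (1 - lapse)^years
= 37241 * (1 - 0.14)^8
= 37241 * 0.299218
= 11143.1748


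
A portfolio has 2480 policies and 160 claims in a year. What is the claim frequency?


frequency = claims / policies
= 160 / 2480
= 0.0645


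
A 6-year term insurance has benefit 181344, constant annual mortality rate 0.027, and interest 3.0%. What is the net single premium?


NSP = benefit * sum_{k=0}^{n-1} k_p_x * q * v^(k+1)
With constant q=0.027, v=0.970874
Sum = 0.137062
NSP = 181344 * 0.137062
= 24855.3946


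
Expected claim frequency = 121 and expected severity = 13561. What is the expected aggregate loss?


E[S] = E[N] * E[X]
= 121 * 13561
= 1.6409e+06


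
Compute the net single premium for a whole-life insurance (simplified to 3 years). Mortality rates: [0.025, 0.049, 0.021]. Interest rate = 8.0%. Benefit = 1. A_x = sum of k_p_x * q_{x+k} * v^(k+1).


v = 0.925926
Year 0: k_p_x=1.0, q=0.025, term=0.023148
Year 1: k_p_x=0.975, q=0.049, term=0.040959
Year 2: k_p_x=0.927225, q=0.021, term=0.015457
A_x = 0.0796


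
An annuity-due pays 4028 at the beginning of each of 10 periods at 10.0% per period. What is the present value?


PV_due = PMT * (1-(1+i)^(-n))/i * (1+i)
PV_immediate = 24750.3163
PV_due = 24750.3163 * 1.1
= 27225.3479


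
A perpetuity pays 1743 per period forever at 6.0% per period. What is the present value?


PV = PMT / i
= 1743 / 0.06
= 29050.0


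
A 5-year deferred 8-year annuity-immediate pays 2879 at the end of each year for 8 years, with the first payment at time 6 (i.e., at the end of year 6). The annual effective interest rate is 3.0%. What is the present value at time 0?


PV at time 5 of the 8-year annuity-immediate:
a_n = 2879 * (1-(1+0.03)^(-8))/0.03 = 20209.6938
Discount back 5 years to time 0:
PV = 20209.6938 * (1+0.03)^(-5)
= 20209.6938 * 0.862609
= 17433.0594


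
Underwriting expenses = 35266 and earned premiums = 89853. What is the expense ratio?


Expense ratio = expenses / premiums
= 35266 / 89853
= 0.3925


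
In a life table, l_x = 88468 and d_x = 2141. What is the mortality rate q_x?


q_x = d_x / l_x
= 2141 / 88468
= 0.0242


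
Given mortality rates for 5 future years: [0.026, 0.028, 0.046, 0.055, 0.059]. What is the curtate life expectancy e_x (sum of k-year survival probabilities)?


e_x = sum_{k=1}^{n} k_p_x
k_p_x values:
  1_p_x = 0.974
  2_p_x = 0.946728
  3_p_x = 0.903179
  4_p_x = 0.853504
  5_p_x = 0.803147
e_x = 4.4806


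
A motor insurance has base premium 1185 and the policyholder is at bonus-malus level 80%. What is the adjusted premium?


adjusted = base * BM_level / 100
= 1185 * 80 / 100
= 1185 * 0.8
= 948.0


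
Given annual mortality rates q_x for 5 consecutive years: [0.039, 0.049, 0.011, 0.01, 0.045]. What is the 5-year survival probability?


p_k = 1 - q_k for each year
Survival = product of (1 - q_k)
= 0.961 * 0.951 * 0.989 * 0.99 * 0.955
= 0.8546


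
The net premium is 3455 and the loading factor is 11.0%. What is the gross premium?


Gross = net * (1 + loading)
= 3455 * (1 + 0.11)
= 3455 * 1.11
= 3835.05


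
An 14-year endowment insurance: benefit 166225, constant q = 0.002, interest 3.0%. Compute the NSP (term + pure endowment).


Term component = 3710.5031
Pure endowment = 14_p_x * v^14 * benefit = 0.972361 * 0.661118 * 166225 = 106856.9499
NSP = 110567.4531


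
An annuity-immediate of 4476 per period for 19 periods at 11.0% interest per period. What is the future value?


FV = PMT * ((1+i)^n - 1) / i
= 4476 * ((1.11)^19 - 1) / 0.11
= 4476 * (7.263344 - 1) / 0.11
= 254861.1502


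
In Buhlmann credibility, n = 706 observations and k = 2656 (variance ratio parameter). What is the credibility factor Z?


Z = n / (n + k)
= 706 / (706 + 2656)
= 706 / 3362
= 0.21


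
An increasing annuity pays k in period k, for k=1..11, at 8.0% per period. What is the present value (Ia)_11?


(Ia)_n = sum_{k=1}^{n} k * v^k, v = 1/(1+i)
v = 0.925926
Sum computed term by term:
(Ia)_11 = 37.4046


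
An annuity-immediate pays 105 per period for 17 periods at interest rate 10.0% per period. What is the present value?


PV = PMT * (1 - (1+i)^(-n)) / i
= 105 * (1 - (1+0.1)^(-17)) / 0.1
= 105 * (1 - 0.197845) / 0.1
= 105 * 8.021553
= 842.2631


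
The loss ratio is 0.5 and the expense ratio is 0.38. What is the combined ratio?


Combined ratio = loss ratio + expense ratio
= 0.5 + 0.38
= 0.88


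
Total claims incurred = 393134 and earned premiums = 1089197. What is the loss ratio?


Loss ratio = claims / premiums
= 393134 / 1089197
= 0.3609


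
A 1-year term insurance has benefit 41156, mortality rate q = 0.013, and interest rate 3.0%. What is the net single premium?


NSP = benefit * q * v
v = 1/(1+i) = 0.970874
NSP = 41156 * 0.013 * 0.970874
= 519.4447


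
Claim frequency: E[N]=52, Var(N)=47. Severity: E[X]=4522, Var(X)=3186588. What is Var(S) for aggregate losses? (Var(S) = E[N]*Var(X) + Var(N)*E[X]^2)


Var(S) = E[N]*Var(X) + Var(N)*E[X]^2
= 52*3186588 + 47*4522^2
= 165702576 + 961078748
= 1.1268e+09


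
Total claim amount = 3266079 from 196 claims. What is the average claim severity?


severity = total / number
= 3266079 / 196
= 16663.6684


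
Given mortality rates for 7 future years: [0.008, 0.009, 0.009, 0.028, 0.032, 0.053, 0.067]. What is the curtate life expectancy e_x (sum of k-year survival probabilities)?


e_x = sum_{k=1}^{n} k_p_x
k_p_x values:
  1_p_x = 0.992
  2_p_x = 0.983072
  3_p_x = 0.974224
  4_p_x = 0.946946
  5_p_x = 0.916644
  6_p_x = 0.868062
  7_p_x = 0.809902
e_x = 6.4908


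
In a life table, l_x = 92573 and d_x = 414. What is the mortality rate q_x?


q_x = d_x / l_x
= 414 / 92573
= 0.0045


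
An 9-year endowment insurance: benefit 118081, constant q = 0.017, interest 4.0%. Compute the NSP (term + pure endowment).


Term component = 14012.2664
Pure endowment = 9_p_x * v^9 * benefit = 0.857002 * 0.702587 * 118081 = 71098.695
NSP = 85110.9614


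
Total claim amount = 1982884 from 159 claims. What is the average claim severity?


severity = total / number
= 1982884 / 159
= 12470.9686


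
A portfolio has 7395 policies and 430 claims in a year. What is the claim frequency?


frequency = claims / policies
= 430 / 7395
= 0.0581


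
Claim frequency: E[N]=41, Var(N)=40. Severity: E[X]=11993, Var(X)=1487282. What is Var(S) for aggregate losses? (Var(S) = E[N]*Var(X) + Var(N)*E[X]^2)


Var(S) = E[N]*Var(X) + Var(N)*E[X]^2
= 41*1487282 + 40*11993^2
= 60978562 + 5753281960
= 5.8143e+09


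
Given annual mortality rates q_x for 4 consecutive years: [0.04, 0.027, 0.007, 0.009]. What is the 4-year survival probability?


p_k = 1 - q_k for each year
Survival = product of (1 - q_k)
= 0.96 * 0.973 * 0.993 * 0.991
= 0.9192


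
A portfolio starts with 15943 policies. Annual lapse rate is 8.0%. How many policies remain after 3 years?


remaining = initial * (1 - lapse)^years
= 15943 * (1 - 0.08)^3
= 15943 * 0.778688
= 12414.6228


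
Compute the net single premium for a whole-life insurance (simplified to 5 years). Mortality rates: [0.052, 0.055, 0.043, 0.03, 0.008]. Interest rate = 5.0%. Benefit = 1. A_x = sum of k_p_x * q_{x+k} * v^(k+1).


v = 0.952381
Year 0: k_p_x=1.0, q=0.052, term=0.049524
Year 1: k_p_x=0.948, q=0.055, term=0.047293
Year 2: k_p_x=0.89586, q=0.043, term=0.033277
Year 3: k_p_x=0.857338, q=0.03, term=0.02116
Year 4: k_p_x=0.831618, q=0.008, term=0.005213
A_x = 0.1565


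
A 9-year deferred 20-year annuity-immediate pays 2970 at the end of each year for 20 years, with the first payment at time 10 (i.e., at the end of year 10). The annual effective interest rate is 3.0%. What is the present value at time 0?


PV at time 9 of the 20-year annuity-immediate:
a_n = 2970 * (1-(1+0.03)^(-20))/0.03 = 44186.1003
Discount back 9 years to time 0:
PV = 44186.1003 * (1+0.03)^(-9)
= 44186.1003 * 0.766417
= 33864.9666


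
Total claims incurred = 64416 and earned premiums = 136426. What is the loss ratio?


Loss ratio = claims / premiums
= 64416 / 136426
= 0.4722


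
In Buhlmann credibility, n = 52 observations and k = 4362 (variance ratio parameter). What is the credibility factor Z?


Z = n / (n + k)
= 52 / (52 + 4362)
= 52 / 4414
= 0.0118


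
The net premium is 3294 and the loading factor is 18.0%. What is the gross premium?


Gross = net * (1 + loading)
= 3294 * (1 + 0.18)
= 3294 * 1.18
= 3886.92


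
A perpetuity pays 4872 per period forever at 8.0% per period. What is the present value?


PV = PMT / i
= 4872 / 0.08
= 60900.0


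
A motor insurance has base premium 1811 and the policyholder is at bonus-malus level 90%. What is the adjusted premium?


adjusted = base * BM_level / 100
= 1811 * 90 / 100
= 1811 * 0.9
= 1629.9


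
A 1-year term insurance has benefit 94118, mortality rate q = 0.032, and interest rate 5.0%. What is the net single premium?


NSP = benefit * q * v
v = 1/(1+i) = 0.952381
NSP = 94118 * 0.032 * 0.952381
= 2868.3581


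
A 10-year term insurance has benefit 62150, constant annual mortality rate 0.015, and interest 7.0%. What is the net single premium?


NSP = benefit * sum_{k=0}^{n-1} k_p_x * q * v^(k+1)
With constant q=0.015, v=0.934579
Sum = 0.099345
NSP = 62150 * 0.099345
= 6174.3097


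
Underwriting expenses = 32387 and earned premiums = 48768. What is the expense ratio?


Expense ratio = expenses / premiums
= 32387 / 48768
= 0.6641


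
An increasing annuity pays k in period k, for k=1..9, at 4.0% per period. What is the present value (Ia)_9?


(Ia)_n = sum_{k=1}^{n} k * v^k, v = 1/(1+i)
v = 0.961538
Sum computed term by term:
(Ia)_9 = 35.2366


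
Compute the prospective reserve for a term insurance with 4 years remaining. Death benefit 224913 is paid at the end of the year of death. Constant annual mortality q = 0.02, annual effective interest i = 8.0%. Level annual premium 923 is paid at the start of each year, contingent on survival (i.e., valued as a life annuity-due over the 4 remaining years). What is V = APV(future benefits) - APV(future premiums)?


v = 1/(1+i) = 0.925926
APV(future benefits) per unit = sum_{k=0}^{3} k_p_x * q * v^(k+1) = 0.064406
APV(future benefits) = 224913 * 0.064406 = 14485.8307
Life annuity-due factor ä_{x:4} = sum_{k=0}^{3} k_p_x * v^k = 3.477944
APV(future premiums) = 923 * 3.477944 = 3210.1425
V = 14485.8307 - 3210.1425
= 11275.6882


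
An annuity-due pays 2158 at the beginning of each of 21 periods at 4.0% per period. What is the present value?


PV_due = PMT * (1-(1+i)^(-n))/i * (1+i)
PV_immediate = 30274.9272
PV_due = 30274.9272 * 1.04
= 31485.9243


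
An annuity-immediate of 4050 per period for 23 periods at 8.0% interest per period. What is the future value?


FV = PMT * ((1+i)^n - 1) / i
= 4050 * ((1.08)^23 - 1) / 0.08
= 4050 * (5.871464 - 1) / 0.08
= 246617.8471


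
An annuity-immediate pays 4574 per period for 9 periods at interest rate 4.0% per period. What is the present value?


PV = PMT * (1 - (1+i)^(-n)) / i
= 4574 * (1 - (1+0.04)^(-9)) / 0.04
= 4574 * (1 - 0.702587) / 0.04
= 4574 * 7.435332
= 34009.2068


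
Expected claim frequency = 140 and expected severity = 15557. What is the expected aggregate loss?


E[S] = E[N] * E[X]
= 140 * 15557
= 2.1780e+06


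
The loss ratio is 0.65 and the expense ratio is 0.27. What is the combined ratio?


Combined ratio = loss ratio + expense ratio
= 0.65 + 0.27
= 0.92


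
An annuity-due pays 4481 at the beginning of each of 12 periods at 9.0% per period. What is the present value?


PV_due = PMT * (1-(1+i)^(-n))/i * (1+i)
PV_immediate = 32087.21
PV_due = 32087.21 * 1.09
= 34975.0589


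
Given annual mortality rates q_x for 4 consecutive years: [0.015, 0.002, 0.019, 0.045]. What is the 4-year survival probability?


p_k = 1 - q_k for each year
Survival = product of (1 - q_k)
= 0.985 * 0.998 * 0.981 * 0.955
= 0.921


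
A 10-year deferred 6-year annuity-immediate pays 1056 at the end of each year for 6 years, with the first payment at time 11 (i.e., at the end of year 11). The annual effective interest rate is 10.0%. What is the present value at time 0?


PV at time 10 of the 6-year annuity-immediate:
a_n = 1056 * (1-(1+0.1)^(-6))/0.1 = 4599.1553
Discount back 10 years to time 0:
PV = 4599.1553 * (1+0.1)^(-10)
= 4599.1553 * 0.385543
= 1773.1735


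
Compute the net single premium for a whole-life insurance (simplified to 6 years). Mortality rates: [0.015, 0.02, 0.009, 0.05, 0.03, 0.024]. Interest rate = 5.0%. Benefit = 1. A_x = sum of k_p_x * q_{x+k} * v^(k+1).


v = 0.952381
Year 0: k_p_x=1.0, q=0.015, term=0.014286
Year 1: k_p_x=0.985, q=0.02, term=0.017868
Year 2: k_p_x=0.9653, q=0.009, term=0.007505
Year 3: k_p_x=0.956612, q=0.05, term=0.03935
Year 4: k_p_x=0.908782, q=0.03, term=0.021362
Year 5: k_p_x=0.881518, q=0.024, term=0.015787
A_x = 0.1162


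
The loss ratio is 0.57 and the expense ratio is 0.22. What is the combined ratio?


Combined ratio = loss ratio + expense ratio
= 0.57 + 0.22
= 0.79


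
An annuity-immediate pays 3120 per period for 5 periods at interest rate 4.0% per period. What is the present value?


PV = PMT * (1 - (1+i)^(-n)) / i
= 3120 * (1 - (1+0.04)^(-5)) / 0.04
= 3120 * (1 - 0.821927) / 0.04
= 3120 * 4.451822
= 13889.6857


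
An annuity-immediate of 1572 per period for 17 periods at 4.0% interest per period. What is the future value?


FV = PMT * ((1+i)^n - 1) / i
= 1572 * ((1.04)^17 - 1) / 0.04
= 1572 * (1.9479 - 1) / 0.04
= 37252.4895
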